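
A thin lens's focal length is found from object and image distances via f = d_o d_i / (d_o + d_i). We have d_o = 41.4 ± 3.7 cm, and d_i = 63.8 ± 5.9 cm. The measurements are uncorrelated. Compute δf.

1.64 cm

∂f/∂d_o = (d_i/(d_o+d_i))² = 0.368;  ∂f/∂d_i = (d_o/(d_o+d_i))² = 0.155
δf = √((∂f/∂d_o · δd_o)² + (∂f/∂d_i · δd_i)²) = √(1.85 + 0.835) = 1.64 cm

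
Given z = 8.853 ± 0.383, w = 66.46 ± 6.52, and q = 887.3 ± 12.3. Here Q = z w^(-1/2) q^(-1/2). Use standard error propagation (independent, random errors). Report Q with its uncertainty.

Each factor contributes (exponent × relative error)² to (δQ/Q)²:
  (1·δz/z)² = (1×0.0433)² = 0.00187;  (−½·δw/w)² = (-0.5×0.0981)² = 0.00241;  (−½·δq/q)² = (-0.5×0.0139)² = 4.8e-05
δQ/Q = √(0.00433) = 0.0658
Q = 0.03646, so δQ = 0.0658 × 0.03646 = 0.00240.

0.03646 ± 0.00240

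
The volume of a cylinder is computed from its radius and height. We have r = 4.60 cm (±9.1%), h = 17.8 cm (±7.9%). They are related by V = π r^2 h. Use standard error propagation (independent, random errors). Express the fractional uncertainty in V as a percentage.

Products/powers → add relative errors in quadrature, weighted by exponent:
  (2·δr/r)² = (2×0.0910)² = 0.0331;  (1·δh/h)² = (1×0.0790)² = 0.00624
δV/V = √(0.0394) = 0.198

19.8%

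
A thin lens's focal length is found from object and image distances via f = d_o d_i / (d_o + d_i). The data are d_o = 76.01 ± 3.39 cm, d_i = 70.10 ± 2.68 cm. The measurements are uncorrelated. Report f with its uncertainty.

36.47 ± 1.07 cm

∂f/∂d_o = (d_i/(d_o+d_i))² = 0.230;  ∂f/∂d_i = (d_o/(d_o+d_i))² = 0.271
δf = √((∂f/∂d_o · δd_o)² + (∂f/∂d_i · δd_i)²) = √(0.609 + 0.526) = 1.07 cm
f = 36.47 cm.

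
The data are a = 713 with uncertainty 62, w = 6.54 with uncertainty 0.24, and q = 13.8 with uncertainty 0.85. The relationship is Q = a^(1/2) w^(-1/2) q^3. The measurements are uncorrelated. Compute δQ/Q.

0.191

Q is a product of powers, so relative uncertainties combine in quadrature:
  (½·δa/a)² = (0.5×0.0870)² = 0.00189;  (−½·δw/w)² = (-0.5×0.0367)² = 0.000337;  (3·δq/q)² = (3×0.0616)² = 0.0341
δQ/Q = √(0.0364) = 0.191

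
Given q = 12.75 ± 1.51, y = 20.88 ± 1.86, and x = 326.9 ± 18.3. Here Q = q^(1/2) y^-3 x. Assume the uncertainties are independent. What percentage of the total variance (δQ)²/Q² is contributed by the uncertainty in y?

(δQ/Q)² = (½·δq/q)² + (-3·δy/y)² + (1·δx/x)²
  q term: (0.5×0.118)² = 0.00351
  y term: (-3×0.0891)² = 0.0714
  x term: (1×0.0560)² = 0.00313
Total = 0.0781. Share from y = 0.0714/0.0781 = 0.915.

91.5%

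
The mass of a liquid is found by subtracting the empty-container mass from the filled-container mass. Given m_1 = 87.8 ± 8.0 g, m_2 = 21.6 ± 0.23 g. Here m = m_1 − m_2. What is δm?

Sums and differences: (δm)² = Σ (cᵢ δxᵢ)².
  (δm_1)² = 64.0;  (δm_2)² = 0.0529
δm = √(64.1) = 8.00 g

8.00 g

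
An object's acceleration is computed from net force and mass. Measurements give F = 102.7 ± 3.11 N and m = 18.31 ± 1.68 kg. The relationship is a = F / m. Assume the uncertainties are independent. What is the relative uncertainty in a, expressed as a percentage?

Since a is a product/quotient, work with relative uncertainties:
  (1·δF/F)² = (1×0.0303)² = 0.000917;  (-1·δm/m)² = (-1×0.0918)² = 0.00842
δa/a = √(0.00934) = 0.0966

9.66%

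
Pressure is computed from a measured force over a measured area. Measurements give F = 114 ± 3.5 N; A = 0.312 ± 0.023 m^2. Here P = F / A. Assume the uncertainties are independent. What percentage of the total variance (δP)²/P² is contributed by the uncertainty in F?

(δP/P)² = (1·δF/F)² + (-1·δA/A)²
  F term: (1×0.0307)² = 0.000943
  A term: (-1×0.0737)² = 0.00543
Total = 0.00638. Share from F = 0.000943/0.00638 = 0.148.

14.8%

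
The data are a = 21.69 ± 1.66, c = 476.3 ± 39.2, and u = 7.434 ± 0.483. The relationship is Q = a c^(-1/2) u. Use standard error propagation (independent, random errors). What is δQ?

Relative error in a monomial: (δQ/Q)² = Σ (nᵢ · δxᵢ/xᵢ)².
  (1·δa/a)² = (1×0.0765)² = 0.00586;  (−½·δc/c)² = (-0.5×0.0823)² = 0.00169;  (1·δu/u)² = (1×0.0650)² = 0.00422
δQ/Q = √(0.0118) = 0.108
Q = 7.388, so δQ = 0.108 × 7.388 = 0.802.

0.802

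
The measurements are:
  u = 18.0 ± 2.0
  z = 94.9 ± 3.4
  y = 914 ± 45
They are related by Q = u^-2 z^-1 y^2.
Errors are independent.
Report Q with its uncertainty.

27.2 ± 6.68

For a monomial Q ∝ u^-2, z^-1, y^2, fractional errors add in quadrature:
  (-2·δu/u)² = (-2×0.111)² = 0.0494;  (-1·δz/z)² = (-1×0.0358)² = 0.00128;  (2·δy/y)² = (2×0.0492)² = 0.00970
δQ/Q = √(0.0604) = 0.246
Q = 27.2, so δQ = 0.246 × 27.2 = 6.68.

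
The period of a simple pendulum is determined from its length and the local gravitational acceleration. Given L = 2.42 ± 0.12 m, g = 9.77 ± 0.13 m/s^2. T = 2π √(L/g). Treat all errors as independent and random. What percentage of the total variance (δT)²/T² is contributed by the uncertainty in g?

6.72%

(δT/T)² = (½·δL/L)² + (−½·δg/g)²
  L term: (0.5×0.0496)² = 0.000615
  g term: (-0.5×0.0133)² = 4.43e-05
Total = 0.000659. Share from g = 4.43e-05/0.000659 = 0.0672.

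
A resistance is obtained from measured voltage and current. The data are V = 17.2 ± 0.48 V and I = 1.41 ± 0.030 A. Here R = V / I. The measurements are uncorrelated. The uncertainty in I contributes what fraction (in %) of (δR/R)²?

36.8%

(δR/R)² = (1·δV/V)² + (-1·δI/I)²
  V term: (1×0.0279)² = 0.000779
  I term: (-1×0.0213)² = 0.000453
Total = 0.00123. Share from I = 0.000453/0.00123 = 0.368.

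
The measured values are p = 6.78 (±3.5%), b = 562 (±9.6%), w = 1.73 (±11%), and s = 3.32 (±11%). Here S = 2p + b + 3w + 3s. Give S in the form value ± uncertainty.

S is a linear combination, so absolute uncertainties add in quadrature:
  (2·δp)² = 0.225;  (δb)² = 2910;  (3·δw)² = 0.326;  (3·δs)² = 1.20
δS = √(2910) = 54.0
S = 591.

591 ± 54.0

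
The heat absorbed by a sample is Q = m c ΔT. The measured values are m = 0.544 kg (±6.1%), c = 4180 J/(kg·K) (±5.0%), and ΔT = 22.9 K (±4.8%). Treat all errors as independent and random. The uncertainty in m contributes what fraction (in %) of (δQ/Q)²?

43.6%

(δQ/Q)² = (1·δm/m)² + (1·δc/c)² + (1·δΔT/ΔT)²
  m term: (1×0.0610)² = 0.00372
  c term: (1×0.0500)² = 0.00250
  ΔT term: (1×0.0480)² = 0.00230
Total = 0.00852. Share from m = 0.00372/0.00852 = 0.436.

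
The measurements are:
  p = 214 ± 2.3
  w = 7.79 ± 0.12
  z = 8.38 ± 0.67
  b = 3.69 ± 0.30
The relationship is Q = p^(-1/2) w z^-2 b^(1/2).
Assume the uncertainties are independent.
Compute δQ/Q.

Relative error in a monomial: (δQ/Q)² = Σ (nᵢ · δxᵢ/xᵢ)².
  (−½·δp/p)² = (-0.5×0.0107)² = 2.89e-05;  (1·δw/w)² = (1×0.0154)² = 0.000237;  (-2·δz/z)² = (-2×0.0800)² = 0.0256;  (½·δb/b)² = (0.5×0.0813)² = 0.00165
δQ/Q = √(0.0275) = 0.166

0.166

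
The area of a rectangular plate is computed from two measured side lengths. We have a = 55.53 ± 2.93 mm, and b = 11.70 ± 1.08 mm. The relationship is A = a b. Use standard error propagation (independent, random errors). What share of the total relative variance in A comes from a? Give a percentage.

(δA/A)² = (1·δa/a)² + (1·δb/b)²
  a term: (1×0.0528)² = 0.00278
  b term: (1×0.0923)² = 0.00852
Total = 0.0113. Share from a = 0.00278/0.0113 = 0.246.

24.6%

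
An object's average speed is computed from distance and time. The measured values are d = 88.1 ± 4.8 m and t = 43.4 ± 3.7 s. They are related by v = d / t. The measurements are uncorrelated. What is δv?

For a monomial v ∝ d, t^-1, fractional errors add in quadrature:
  (1·δd/d)² = (1×0.0545)² = 0.00297;  (-1·δt/t)² = (-1×0.0853)² = 0.00727
δv/v = √(0.0102) = 0.101
v = 2.03 m/s, so δv = 0.101 × 2.03 = 0.205 m/s.

0.205 m/s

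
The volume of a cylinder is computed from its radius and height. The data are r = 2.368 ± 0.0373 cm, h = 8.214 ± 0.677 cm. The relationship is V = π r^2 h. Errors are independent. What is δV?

12.8 cm^3

For a monomial V ∝ r^2, h, fractional errors add in quadrature:
  (2·δr/r)² = (2×0.0158)² = 0.000992;  (1·δh/h)² = (1×0.0824)² = 0.00679
δV/V = √(0.00779) = 0.0882
V = 144.7 cm^3, so δV = 0.0882 × 144.7 = 12.8 cm^3.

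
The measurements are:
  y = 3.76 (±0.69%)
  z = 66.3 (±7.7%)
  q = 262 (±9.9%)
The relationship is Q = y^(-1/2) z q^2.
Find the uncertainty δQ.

Each factor contributes (exponent × relative error)² to (δQ/Q)²:
  (−½·δy/y)² = (-0.5×0.00690)² = 1.19e-05;  (1·δz/z)² = (1×0.0770)² = 0.00593;  (2·δq/q)² = (2×0.0990)² = 0.0392
δQ/Q = √(0.0451) = 0.212
Q = 2.35e+06, so δQ = 0.212 × 2.35e+06 = 4.99e+05.

4.99e+05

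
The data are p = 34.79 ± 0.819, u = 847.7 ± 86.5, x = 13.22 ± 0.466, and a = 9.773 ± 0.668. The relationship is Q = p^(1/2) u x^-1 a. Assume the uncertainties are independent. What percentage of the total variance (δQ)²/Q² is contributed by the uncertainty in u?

63.2%

(δQ/Q)² = (½·δp/p)² + (1·δu/u)² + (-1·δx/x)² + (1·δa/a)²
  p term: (0.5×0.0235)² = 0.000139
  u term: (1×0.102)² = 0.0104
  x term: (-1×0.0352)² = 0.00124
  a term: (1×0.0684)² = 0.00467
Total = 0.0165. Share from u = 0.0104/0.0165 = 0.632.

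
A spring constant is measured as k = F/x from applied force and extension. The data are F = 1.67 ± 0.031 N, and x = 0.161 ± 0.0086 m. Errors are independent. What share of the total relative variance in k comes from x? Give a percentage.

89.2%

(δk/k)² = (1·δF/F)² + (-1·δx/x)²
  F term: (1×0.0186)² = 0.000345
  x term: (-1×0.0534)² = 0.00285
Total = 0.00320. Share from x = 0.00285/0.00320 = 0.892.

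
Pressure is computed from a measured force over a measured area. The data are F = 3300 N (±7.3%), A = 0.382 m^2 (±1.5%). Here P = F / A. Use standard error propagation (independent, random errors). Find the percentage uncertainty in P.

Relative error in a monomial: (δP/P)² = Σ (nᵢ · δxᵢ/xᵢ)².
  (1·δF/F)² = (1×0.0730)² = 0.00533;  (-1·δA/A)² = (-1×0.0150)² = 0.000225
δP/P = √(0.00555) = 0.0745

7.45%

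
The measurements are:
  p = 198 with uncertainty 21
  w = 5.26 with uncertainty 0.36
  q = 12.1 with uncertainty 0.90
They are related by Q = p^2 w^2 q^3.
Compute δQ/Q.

Products/powers → add relative errors in quadrature, weighted by exponent:
  (2·δp/p)² = (2×0.106)² = 0.0450;  (2·δw/w)² = (2×0.0684)² = 0.0187;  (3·δq/q)² = (3×0.0744)² = 0.0498
δQ/Q = √(0.114) = 0.337

0.337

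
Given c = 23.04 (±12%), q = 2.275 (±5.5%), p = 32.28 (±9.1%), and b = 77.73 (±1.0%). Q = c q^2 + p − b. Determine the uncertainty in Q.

Let w = c·q^2 = 119.2. δw/w = √((1·δc/c)² + (2·δq/q)²) = √(0.0144 + 0.0121) = 0.163, so δw = 19.4.
Q = w + p − b: δQ = √(δw² + δp² + δb²) = √(377 + 8.63 + 0.604) = 19.6

19.6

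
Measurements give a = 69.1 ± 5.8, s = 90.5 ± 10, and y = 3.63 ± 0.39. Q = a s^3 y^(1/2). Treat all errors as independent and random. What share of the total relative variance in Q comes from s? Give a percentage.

(δQ/Q)² = (1·δa/a)² + (3·δs/s)² + (½·δy/y)²
  a term: (1×0.0839)² = 0.00705
  s term: (3×0.110)² = 0.110
  y term: (0.5×0.107)² = 0.00289
Total = 0.120. Share from s = 0.110/0.120 = 0.917.

91.7%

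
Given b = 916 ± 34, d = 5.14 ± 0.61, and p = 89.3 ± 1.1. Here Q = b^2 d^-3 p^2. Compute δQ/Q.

Products/powers → add relative errors in quadrature, weighted by exponent:
  (2·δb/b)² = (2×0.0371)² = 0.00551;  (-3·δd/d)² = (-3×0.119)² = 0.127;  (2·δp/p)² = (2×0.0123)² = 0.000607
δQ/Q = √(0.133) = 0.365

0.365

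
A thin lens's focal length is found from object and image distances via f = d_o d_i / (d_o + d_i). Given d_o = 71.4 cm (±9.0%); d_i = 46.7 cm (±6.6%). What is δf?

1.51 cm

∂f/∂d_o = (d_i/(d_o+d_i))² = 0.156;  ∂f/∂d_i = (d_o/(d_o+d_i))² = 0.366
δf = √((∂f/∂d_o · δd_o)² + (∂f/∂d_i · δd_i)²) = √(1.01 + 1.27) = 1.51 cm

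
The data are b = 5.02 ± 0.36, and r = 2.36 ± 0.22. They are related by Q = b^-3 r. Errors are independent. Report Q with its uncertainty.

Each factor contributes (exponent × relative error)² to (δQ/Q)²:
  (-3·δb/b)² = (-3×0.0717)² = 0.0463;  (1·δr/r)² = (1×0.0932)² = 0.00869
δQ/Q = √(0.0550) = 0.234
Q = 0.0187, so δQ = 0.234 × 0.0187 = 0.00437.

0.0187 ± 0.00437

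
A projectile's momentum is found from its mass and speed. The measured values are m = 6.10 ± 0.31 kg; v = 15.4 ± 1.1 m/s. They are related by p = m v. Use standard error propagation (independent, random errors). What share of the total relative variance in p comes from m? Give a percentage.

(δp/p)² = (1·δm/m)² + (1·δv/v)²
  m term: (1×0.0508)² = 0.00258
  v term: (1×0.0714)² = 0.00510
Total = 0.00768. Share from m = 0.00258/0.00768 = 0.336.

33.6%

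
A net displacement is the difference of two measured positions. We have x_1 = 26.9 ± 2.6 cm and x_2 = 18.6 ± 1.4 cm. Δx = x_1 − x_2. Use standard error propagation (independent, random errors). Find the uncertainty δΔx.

2.95 cm

Each term contributes (cᵢ δxᵢ)² to (δΔx)²:
  (δx_1)² = 6.76;  (δx_2)² = 1.96
δΔx = √(8.72) = 2.95 cm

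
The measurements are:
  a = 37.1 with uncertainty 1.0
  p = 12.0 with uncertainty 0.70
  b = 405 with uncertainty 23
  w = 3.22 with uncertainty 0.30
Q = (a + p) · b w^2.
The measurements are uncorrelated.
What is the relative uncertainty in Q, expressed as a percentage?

Let u = a + p = 49.1. δu = √(δa² + δp²) = √(1.00 + 0.490) = 1.22, so δu/u = 0.0249.
Q is then a monomial in u, b, w:
δQ/Q = √((δu/u)² + (1·δb/b)² + (2·δw/w)²) = √(0.000618 + 0.00323 + 0.0347) = 0.196

19.6%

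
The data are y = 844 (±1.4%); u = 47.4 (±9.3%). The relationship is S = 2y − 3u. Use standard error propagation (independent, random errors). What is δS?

Each term contributes (cᵢ δxᵢ)² to (δS)²:
  (2·δy)² = 558;  (3·δu)² = 175
δS = √(733) = 27.1

27.1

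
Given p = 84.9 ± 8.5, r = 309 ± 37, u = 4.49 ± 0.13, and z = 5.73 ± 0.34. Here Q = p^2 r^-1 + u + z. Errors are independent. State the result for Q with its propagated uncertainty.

Let w = p^2·r^-1 = 23.3. δw/w = √((2·δp/p)² + (-1·δr/r)²) = √(0.0401 + 0.0143) = 0.233, so δw = 5.44.
Q = w + u + z: δQ = √(δw² + δu² + δz²) = √(29.6 + 0.0169 + 0.116) = 5.45
Q = 33.5.

33.5 ± 5.45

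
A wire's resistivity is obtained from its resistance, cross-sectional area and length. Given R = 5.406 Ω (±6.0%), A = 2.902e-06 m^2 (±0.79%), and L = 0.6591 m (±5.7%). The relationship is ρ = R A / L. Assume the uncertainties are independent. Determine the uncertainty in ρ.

Products/powers → add relative errors in quadrature, weighted by exponent:
  (1·δR/R)² = (1×0.0600)² = 0.00360;  (1·δA/A)² = (1×0.00790)² = 6.24e-05;  (-1·δL/L)² = (-1×0.0570)² = 0.00325
δρ/ρ = √(0.00691) = 0.0831
ρ = 2.38e-05 Ω·m, so δρ = 0.0831 × 2.38e-05 = 1.98e-06 Ω·m.

1.98e-06 Ω·m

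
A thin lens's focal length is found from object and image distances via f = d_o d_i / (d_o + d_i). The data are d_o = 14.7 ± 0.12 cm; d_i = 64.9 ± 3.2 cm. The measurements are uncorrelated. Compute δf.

0.135 cm

∂f/∂d_o = (d_i/(d_o+d_i))² = 0.665;  ∂f/∂d_i = (d_o/(d_o+d_i))² = 0.0341
δf = √((∂f/∂d_o · δd_o)² + (∂f/∂d_i · δd_i)²) = √(0.00636 + 0.0119) = 0.135 cm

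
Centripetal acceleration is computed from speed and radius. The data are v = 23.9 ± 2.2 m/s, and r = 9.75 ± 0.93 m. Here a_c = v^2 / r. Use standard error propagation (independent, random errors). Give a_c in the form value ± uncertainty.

For a monomial a_c ∝ v^2, r^-1, fractional errors add in quadrature:
  (2·δv/v)² = (2×0.0921)² = 0.0339;  (-1·δr/r)² = (-1×0.0954)² = 0.00910
δa_c/a_c = √(0.0430) = 0.207
a_c = 58.6 m/s^2, so δa_c = 0.207 × 58.6 = 12.1 m/s^2.

58.6 ± 12.1 m/s^2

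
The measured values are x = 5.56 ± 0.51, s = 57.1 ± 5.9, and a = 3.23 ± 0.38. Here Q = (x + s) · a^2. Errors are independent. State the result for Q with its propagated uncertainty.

654 ± 166

Let u = x + s = 62.7. δu = √(δx² + δs²) = √(0.260 + 34.8) = 5.92, so δu/u = 0.0945.
Q is then a monomial in u, a:
δQ/Q = √((δu/u)² + (2·δa/a)²) = √(0.00893 + 0.0554) = 0.254
Q = 654, so δQ = 0.254 × 654 = 166.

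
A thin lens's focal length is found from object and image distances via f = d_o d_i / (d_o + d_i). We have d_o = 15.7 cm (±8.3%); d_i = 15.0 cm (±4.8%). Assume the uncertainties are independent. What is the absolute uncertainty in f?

∂f/∂d_o = (d_i/(d_o+d_i))² = 0.239;  ∂f/∂d_i = (d_o/(d_o+d_i))² = 0.262
δf = √((∂f/∂d_o · δd_o)² + (∂f/∂d_i · δd_i)²) = √(0.0968 + 0.0355) = 0.364 cm

0.364 cm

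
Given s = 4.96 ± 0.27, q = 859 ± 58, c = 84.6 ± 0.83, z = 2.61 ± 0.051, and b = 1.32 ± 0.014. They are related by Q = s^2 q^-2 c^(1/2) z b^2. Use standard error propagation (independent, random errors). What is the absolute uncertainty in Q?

0.000245

Relative error in a monomial: (δQ/Q)² = Σ (nᵢ · δxᵢ/xᵢ)².
  (2·δs/s)² = (2×0.0544)² = 0.0119;  (-2·δq/q)² = (-2×0.0675)² = 0.0182;  (½·δc/c)² = (0.5×0.00981)² = 2.41e-05;  (1·δz/z)² = (1×0.0195)² = 0.000382;  (2·δb/b)² = (2×0.0106)² = 0.000450
δQ/Q = √(0.0309) = 0.176
Q = 0.00139, so δQ = 0.176 × 0.00139 = 0.000245.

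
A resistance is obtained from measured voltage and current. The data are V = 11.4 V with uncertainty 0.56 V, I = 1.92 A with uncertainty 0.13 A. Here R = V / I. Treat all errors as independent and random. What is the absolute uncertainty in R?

Each factor contributes (exponent × relative error)² to (δR/R)²:
  (1·δV/V)² = (1×0.0491)² = 0.00241;  (-1·δI/I)² = (-1×0.0677)² = 0.00458
δR/R = √(0.00700) = 0.0837
R = 5.94 Ω, so δR = 0.0837 × 5.94 = 0.497 Ω.

0.497 Ω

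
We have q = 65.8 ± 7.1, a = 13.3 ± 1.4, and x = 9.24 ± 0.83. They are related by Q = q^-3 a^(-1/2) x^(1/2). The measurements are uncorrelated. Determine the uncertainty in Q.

9.68e-07

Each factor contributes (exponent × relative error)² to (δQ/Q)²:
  (-3·δq/q)² = (-3×0.108)² = 0.105;  (−½·δa/a)² = (-0.5×0.105)² = 0.00277;  (½·δx/x)² = (0.5×0.0898)² = 0.00202
δQ/Q = √(0.110) = 0.331
Q = 2.93e-06, so δQ = 0.331 × 2.93e-06 = 9.68e-07.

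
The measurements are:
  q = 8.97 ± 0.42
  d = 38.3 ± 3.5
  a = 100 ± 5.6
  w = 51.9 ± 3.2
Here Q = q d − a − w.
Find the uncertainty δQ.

35.9

Let p = q·d = 344. δp/p = √((1·δq/q)² + (1·δd/d)²) = √(0.00219 + 0.00835) = 0.103, so δp = 35.3.
Q = p − a − w: δQ = √(δp² + δa² + δw²) = √(1240 + 31.4 + 10.2) = 35.9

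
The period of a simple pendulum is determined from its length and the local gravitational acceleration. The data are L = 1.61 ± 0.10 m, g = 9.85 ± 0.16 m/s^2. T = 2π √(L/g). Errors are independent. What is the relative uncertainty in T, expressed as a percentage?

3.21%

Since T is a product/quotient, work with relative uncertainties:
  (½·δL/L)² = (0.5×0.0621)² = 0.000964;  (−½·δg/g)² = (-0.5×0.0162)² = 6.6e-05
δT/T = √(0.00103) = 0.0321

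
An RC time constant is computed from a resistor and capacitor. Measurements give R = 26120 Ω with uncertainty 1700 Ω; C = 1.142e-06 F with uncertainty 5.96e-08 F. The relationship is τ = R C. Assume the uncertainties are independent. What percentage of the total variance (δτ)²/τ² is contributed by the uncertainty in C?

(δτ/τ)² = (1·δR/R)² + (1·δC/C)²
  R term: (1×0.0651)² = 0.00424
  C term: (1×0.0522)² = 0.00272
Total = 0.00696. Share from C = 0.00272/0.00696 = 0.391.

39.1%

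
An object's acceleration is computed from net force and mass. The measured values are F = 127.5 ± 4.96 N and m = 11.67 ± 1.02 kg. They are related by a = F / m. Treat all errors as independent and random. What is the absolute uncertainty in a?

1.05 m/s^2

Products/powers → add relative errors in quadrature, weighted by exponent:
  (1·δF/F)² = (1×0.0389)² = 0.00151;  (-1·δm/m)² = (-1×0.0874)² = 0.00764
δa/a = √(0.00915) = 0.0957
a = 10.93 m/s^2, so δa = 0.0957 × 10.93 = 1.05 m/s^2.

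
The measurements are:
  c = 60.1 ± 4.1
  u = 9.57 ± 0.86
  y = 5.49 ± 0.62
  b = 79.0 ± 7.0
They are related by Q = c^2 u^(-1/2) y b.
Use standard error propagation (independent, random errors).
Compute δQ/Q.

0.203

Q is a product of powers, so relative uncertainties combine in quadrature:
  (2·δc/c)² = (2×0.0682)² = 0.0186;  (−½·δu/u)² = (-0.5×0.0899)² = 0.00202;  (1·δy/y)² = (1×0.113)² = 0.0128;  (1·δb/b)² = (1×0.0886)² = 0.00785
δQ/Q = √(0.0412) = 0.203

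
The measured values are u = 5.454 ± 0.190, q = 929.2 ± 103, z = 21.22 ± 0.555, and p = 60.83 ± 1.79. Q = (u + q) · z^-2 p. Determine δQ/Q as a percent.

12.5%

Let w = u + q = 934.7. δw = √(δu² + δq²) = √(0.0361 + 10600) = 103, so δw/w = 0.110.
Q is then a monomial in w, z, p:
δQ/Q = √((δw/w)² + (-2·δz/z)² + (1·δp/p)²) = √(0.0121 + 0.00274 + 0.000866) = 0.125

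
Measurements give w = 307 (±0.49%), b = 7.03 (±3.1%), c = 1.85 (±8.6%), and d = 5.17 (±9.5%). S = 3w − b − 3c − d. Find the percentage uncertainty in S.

0.506%

Absolute uncertainties add in quadrature for a linear combination:
  (3·δw)² = 20.4;  (δb)² = 0.0475;  (3·δc)² = 0.228;  (δd)² = 0.241
δS = √(20.9) = 4.57
S = 903, so δS/S = 4.57/903 = 0.00506.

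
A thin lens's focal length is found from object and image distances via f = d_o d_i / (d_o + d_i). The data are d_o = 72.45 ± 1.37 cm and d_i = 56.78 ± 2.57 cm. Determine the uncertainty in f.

∂f/∂d_o = (d_i/(d_o+d_i))² = 0.193;  ∂f/∂d_i = (d_o/(d_o+d_i))² = 0.314
δf = √((∂f/∂d_o · δd_o)² + (∂f/∂d_i · δd_i)²) = √(0.0699 + 0.652) = 0.850 cm

0.850 cm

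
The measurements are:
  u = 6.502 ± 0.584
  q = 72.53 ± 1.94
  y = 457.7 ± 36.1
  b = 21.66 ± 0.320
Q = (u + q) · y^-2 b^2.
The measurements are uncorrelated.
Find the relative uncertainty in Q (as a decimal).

0.163

Let w = u + q = 79.03. δw = √(δu² + δq²) = √(0.341 + 3.76) = 2.03, so δw/w = 0.0256.
Q is then a monomial in w, y, b:
δQ/Q = √((δw/w)² + (-2·δy/y)² + (2·δb/b)²) = √(0.000657 + 0.0249 + 0.000873) = 0.163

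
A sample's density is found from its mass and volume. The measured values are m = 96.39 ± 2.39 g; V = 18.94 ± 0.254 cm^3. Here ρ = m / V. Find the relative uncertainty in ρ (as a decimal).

Relative error in a monomial: (δρ/ρ)² = Σ (nᵢ · δxᵢ/xᵢ)².
  (1·δm/m)² = (1×0.0248)² = 0.000615;  (-1·δV/V)² = (-1×0.0134)² = 0.000180
δρ/ρ = √(0.000795) = 0.0282

0.0282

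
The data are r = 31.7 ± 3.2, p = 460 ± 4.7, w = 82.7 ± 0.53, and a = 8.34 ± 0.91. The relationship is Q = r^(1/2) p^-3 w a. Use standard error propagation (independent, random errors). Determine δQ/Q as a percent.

12.4%

Each factor contributes (exponent × relative error)² to (δQ/Q)²:
  (½·δr/r)² = (0.5×0.101)² = 0.00255;  (-3·δp/p)² = (-3×0.0102)² = 0.000940;  (1·δw/w)² = (1×0.00641)² = 4.11e-05;  (1·δa/a)² = (1×0.109)² = 0.0119
δQ/Q = √(0.0154) = 0.124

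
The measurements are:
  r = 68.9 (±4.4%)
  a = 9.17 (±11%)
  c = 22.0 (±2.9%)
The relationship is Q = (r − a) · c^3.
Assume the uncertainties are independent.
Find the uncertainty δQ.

Let u = r − a = 59.7. δu = √(δr² + δa²) = √(9.19 + 1.02) = 3.20, so δu/u = 0.0535.
Q is then a monomial in u, c:
δQ/Q = √((δu/u)² + (3·δc/c)²) = √(0.00286 + 0.00757) = 0.102
Q = 6.36e+05, so δQ = 0.102 × 6.36e+05 = 65000.

65000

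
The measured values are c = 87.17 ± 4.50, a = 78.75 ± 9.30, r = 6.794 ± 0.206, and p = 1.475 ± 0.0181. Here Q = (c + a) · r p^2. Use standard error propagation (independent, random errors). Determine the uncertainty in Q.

Let u = c + a = 165.9. δu = √(δc² + δa²) = √(20.2 + 86.5) = 10.3, so δu/u = 0.0623.
Q is then a monomial in u, r, p:
δQ/Q = √((δu/u)² + (1·δr/r)² + (2·δp/p)²) = √(0.00388 + 0.000919 + 0.000602) = 0.0735
Q = 2452, so δQ = 0.0735 × 2452 = 180.

180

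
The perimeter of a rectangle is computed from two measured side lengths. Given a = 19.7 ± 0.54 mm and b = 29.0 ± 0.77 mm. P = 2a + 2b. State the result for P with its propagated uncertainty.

P is a linear combination, so absolute uncertainties add in quadrature:
  (2·δa)² = 1.17;  (2·δb)² = 2.37
δP = √(3.54) = 1.88 mm
P = 97.4 mm.

97.4 ± 1.88 mm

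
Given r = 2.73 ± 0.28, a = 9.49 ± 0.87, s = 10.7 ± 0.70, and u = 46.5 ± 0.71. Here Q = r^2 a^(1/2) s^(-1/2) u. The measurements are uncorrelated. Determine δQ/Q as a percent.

21.3%

Since Q is a product/quotient, work with relative uncertainties:
  (2·δr/r)² = (2×0.103)² = 0.0421;  (½·δa/a)² = (0.5×0.0917)² = 0.00210;  (−½·δs/s)² = (-0.5×0.0654)² = 0.00107;  (1·δu/u)² = (1×0.0153)² = 0.000233
δQ/Q = √(0.0455) = 0.213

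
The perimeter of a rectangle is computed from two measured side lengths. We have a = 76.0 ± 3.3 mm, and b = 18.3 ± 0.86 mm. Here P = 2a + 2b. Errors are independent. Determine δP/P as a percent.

Sums and differences: (δP)² = Σ (cᵢ δxᵢ)².
  (2·δa)² = 43.6;  (2·δb)² = 2.96
δP = √(46.5) = 6.82 mm
P = 189 mm, so δP/P = 6.82/189 = 0.0362.

3.62%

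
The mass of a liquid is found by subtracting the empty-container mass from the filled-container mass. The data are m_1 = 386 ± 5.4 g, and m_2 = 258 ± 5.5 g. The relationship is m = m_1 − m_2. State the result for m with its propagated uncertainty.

128 ± 7.71 g

Each term contributes (cᵢ δxᵢ)² to (δm)²:
  (δm_1)² = 29.2;  (δm_2)² = 30.2
δm = √(59.4) = 7.71 g
m = 128 g.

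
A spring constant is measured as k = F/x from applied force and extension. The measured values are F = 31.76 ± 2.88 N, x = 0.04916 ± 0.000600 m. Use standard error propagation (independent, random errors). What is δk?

59.1 N/m

Each factor contributes (exponent × relative error)² to (δk/k)²:
  (1·δF/F)² = (1×0.0907)² = 0.00822;  (-1·δx/x)² = (-1×0.0122)² = 0.000149
δk/k = √(0.00837) = 0.0915
k = 646.1 N/m, so δk = 0.0915 × 646.1 = 59.1 N/m.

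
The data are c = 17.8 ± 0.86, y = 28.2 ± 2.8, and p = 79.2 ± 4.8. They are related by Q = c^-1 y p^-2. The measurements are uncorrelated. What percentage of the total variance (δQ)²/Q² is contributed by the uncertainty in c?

(δQ/Q)² = (-1·δc/c)² + (1·δy/y)² + (-2·δp/p)²
  c term: (-1×0.0483)² = 0.00233
  y term: (1×0.0993)² = 0.00986
  p term: (-2×0.0606)² = 0.0147
Total = 0.0269. Share from c = 0.00233/0.0269 = 0.0868.

8.68%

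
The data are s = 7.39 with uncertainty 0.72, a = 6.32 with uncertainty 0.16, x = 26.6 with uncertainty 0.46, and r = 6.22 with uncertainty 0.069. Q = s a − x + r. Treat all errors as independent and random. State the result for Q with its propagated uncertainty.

26.3 ± 4.72

Let p = s·a = 46.7. δp/p = √((1·δs/s)² + (1·δa/a)²) = √(0.00949 + 0.000641) = 0.101, so δp = 4.70.
Q = p − x + r: δQ = √(δp² + δx² + δr²) = √(22.1 + 0.212 + 0.00476) = 4.72
Q = 26.3.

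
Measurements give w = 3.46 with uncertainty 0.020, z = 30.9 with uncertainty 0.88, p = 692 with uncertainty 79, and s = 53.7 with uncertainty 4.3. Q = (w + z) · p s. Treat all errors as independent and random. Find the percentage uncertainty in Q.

Let u = w + z = 34.4. δu = √(δw² + δz²) = √(0.000400 + 0.774) = 0.880, so δu/u = 0.0256.
Q is then a monomial in u, p, s:
δQ/Q = √((δu/u)² + (1·δp/p)² + (1·δs/s)²) = √(0.000656 + 0.0130 + 0.00641) = 0.142

14.2%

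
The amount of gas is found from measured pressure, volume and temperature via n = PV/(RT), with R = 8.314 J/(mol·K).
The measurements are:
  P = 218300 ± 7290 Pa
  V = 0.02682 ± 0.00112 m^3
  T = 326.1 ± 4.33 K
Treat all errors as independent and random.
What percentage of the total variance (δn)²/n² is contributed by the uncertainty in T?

5.81%

(δn/n)² = (1·δP/P)² + (1·δV/V)² + (-1·δT/T)²
  P term: (1×0.0334)² = 0.00112
  V term: (1×0.0418)² = 0.00174
  T term: (-1×0.0133)² = 0.000176
Total = 0.00304. Share from T = 0.000176/0.00304 = 0.0581.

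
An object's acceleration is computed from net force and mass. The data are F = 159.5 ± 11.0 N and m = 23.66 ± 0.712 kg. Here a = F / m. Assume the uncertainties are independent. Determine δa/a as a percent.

7.52%

Products/powers → add relative errors in quadrature, weighted by exponent:
  (1·δF/F)² = (1×0.0690)² = 0.00476;  (-1·δm/m)² = (-1×0.0301)² = 0.000906
δa/a = √(0.00566) = 0.0752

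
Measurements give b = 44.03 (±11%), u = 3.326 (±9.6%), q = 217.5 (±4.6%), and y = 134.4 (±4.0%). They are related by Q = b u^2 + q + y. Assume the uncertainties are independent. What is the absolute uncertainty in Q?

Let p = b·u^2 = 487.1. δp/p = √((1·δb/b)² + (2·δu/u)²) = √(0.0121 + 0.0369) = 0.221, so δp = 108.
Q = p + q + y: δQ = √(δp² + δq² + δy²) = √(11600 + 100 + 28.9) = 108

108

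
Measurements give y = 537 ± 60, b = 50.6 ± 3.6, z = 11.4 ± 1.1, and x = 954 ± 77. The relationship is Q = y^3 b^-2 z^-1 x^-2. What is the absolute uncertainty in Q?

0.00239

Relative error in a monomial: (δQ/Q)² = Σ (nᵢ · δxᵢ/xᵢ)².
  (3·δy/y)² = (3×0.112)² = 0.112;  (-2·δb/b)² = (-2×0.0711)² = 0.0202;  (-1·δz/z)² = (-1×0.0965)² = 0.00931;  (-2·δx/x)² = (-2×0.0807)² = 0.0261
δQ/Q = √(0.168) = 0.410
Q = 0.00583, so δQ = 0.410 × 0.00583 = 0.00239.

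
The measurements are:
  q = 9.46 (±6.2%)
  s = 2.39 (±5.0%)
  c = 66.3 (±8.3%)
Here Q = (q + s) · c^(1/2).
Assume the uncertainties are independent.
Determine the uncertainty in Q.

6.31

Let u = q + s = 11.9. δu = √(δq² + δs²) = √(0.344 + 0.0143) = 0.599, so δu/u = 0.0505.
Q is then a monomial in u, c:
δQ/Q = √((δu/u)² + (½·δc/c)²) = √(0.00255 + 0.00172) = 0.0654
Q = 96.5, so δQ = 0.0654 × 96.5 = 6.31.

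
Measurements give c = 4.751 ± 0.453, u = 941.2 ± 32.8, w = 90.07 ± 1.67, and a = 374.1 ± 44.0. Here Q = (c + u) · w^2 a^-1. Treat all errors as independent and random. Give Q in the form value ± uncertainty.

Let h = c + u = 946.0. δh = √(δc² + δu²) = √(0.205 + 1080) = 32.8, so δh/h = 0.0347.
Q is then a monomial in h, w, a:
δQ/Q = √((δh/h)² + (2·δw/w)² + (-1·δa/a)²) = √(0.00120 + 0.00138 + 0.0138) = 0.128
Q = 20510, so δQ = 0.128 × 20510 = 2630.

20510 ± 2630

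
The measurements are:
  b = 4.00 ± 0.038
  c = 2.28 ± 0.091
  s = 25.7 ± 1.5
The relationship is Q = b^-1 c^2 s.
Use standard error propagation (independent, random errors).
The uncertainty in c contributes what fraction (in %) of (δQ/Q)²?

(δQ/Q)² = (-1·δb/b)² + (2·δc/c)² + (1·δs/s)²
  b term: (-1×0.00950)² = 9.02e-05
  c term: (2×0.0399)² = 0.00637
  s term: (1×0.0584)² = 0.00341
Total = 0.00987. Share from c = 0.00637/0.00987 = 0.646.

64.6%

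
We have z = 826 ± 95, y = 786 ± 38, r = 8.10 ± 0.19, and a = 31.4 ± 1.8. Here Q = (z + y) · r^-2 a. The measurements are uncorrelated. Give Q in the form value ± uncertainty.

Let u = z + y = 1610. δu = √(δz² + δy²) = √(9020 + 1440) = 102, so δu/u = 0.0635.
Q is then a monomial in u, r, a:
δQ/Q = √((δu/u)² + (-2·δr/r)² + (1·δa/a)²) = √(0.00403 + 0.00220 + 0.00329) = 0.0975
Q = 771, so δQ = 0.0975 × 771 = 75.3.

771 ± 75.3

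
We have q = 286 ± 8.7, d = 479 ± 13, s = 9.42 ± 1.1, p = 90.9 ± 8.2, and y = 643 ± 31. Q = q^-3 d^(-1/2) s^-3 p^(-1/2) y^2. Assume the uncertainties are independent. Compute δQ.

Q is a product of powers, so relative uncertainties combine in quadrature:
  (-3·δq/q)² = (-3×0.0304)² = 0.00833;  (−½·δd/d)² = (-0.5×0.0271)² = 0.000184;  (-3·δs/s)² = (-3×0.117)² = 0.123;  (−½·δp/p)² = (-0.5×0.0902)² = 0.00203;  (2·δy/y)² = (2×0.0482)² = 0.00930
δQ/Q = √(0.143) = 0.378
Q = 1.01e-07, so δQ = 0.378 × 1.01e-07 = 3.83e-08.

3.83e-08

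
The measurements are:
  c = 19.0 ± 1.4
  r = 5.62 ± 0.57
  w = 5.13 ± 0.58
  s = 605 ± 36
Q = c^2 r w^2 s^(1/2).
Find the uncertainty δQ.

Products/powers → add relative errors in quadrature, weighted by exponent:
  (2·δc/c)² = (2×0.0737)² = 0.0217;  (1·δr/r)² = (1×0.101)² = 0.0103;  (2·δw/w)² = (2×0.113)² = 0.0511;  (½·δs/s)² = (0.5×0.0595)² = 0.000885
δQ/Q = √(0.0840) = 0.290
Q = 1.31e+06, so δQ = 0.290 × 1.31e+06 = 3.81e+05.

3.81e+05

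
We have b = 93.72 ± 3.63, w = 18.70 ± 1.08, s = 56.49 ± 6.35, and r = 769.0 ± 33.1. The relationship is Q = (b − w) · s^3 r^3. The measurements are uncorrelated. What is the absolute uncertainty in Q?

2.24e+15

Let u = b − w = 75.02. δu = √(δb² + δw²) = √(13.2 + 1.17) = 3.79, so δu/u = 0.0505.
Q is then a monomial in u, s, r:
δQ/Q = √((δu/u)² + (3·δs/s)² + (3·δr/r)²) = √(0.00255 + 0.114 + 0.0167) = 0.365
Q = 6.15e+15, so δQ = 0.365 × 6.15e+15 = 2.24e+15.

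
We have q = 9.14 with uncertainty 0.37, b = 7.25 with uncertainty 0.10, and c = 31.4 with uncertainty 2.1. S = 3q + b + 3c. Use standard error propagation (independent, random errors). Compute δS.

6.40

Sums and differences: (δS)² = Σ (cᵢ δxᵢ)².
  (3·δq)² = 1.23;  (δb)² = 0.0100;  (3·δc)² = 39.7
δS = √(40.9) = 6.40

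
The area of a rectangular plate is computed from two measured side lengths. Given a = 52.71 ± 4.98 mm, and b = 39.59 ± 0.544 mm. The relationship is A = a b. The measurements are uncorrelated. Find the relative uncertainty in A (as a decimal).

0.0955

Products/powers → add relative errors in quadrature, weighted by exponent:
  (1·δa/a)² = (1×0.0945)² = 0.00893;  (1·δb/b)² = (1×0.0137)² = 0.000189
δA/A = √(0.00912) = 0.0955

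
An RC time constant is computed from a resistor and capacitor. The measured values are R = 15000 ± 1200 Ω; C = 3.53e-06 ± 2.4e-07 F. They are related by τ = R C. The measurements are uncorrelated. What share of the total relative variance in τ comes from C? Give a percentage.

41.9%

(δτ/τ)² = (1·δR/R)² + (1·δC/C)²
  R term: (1×0.0800)² = 0.00640
  C term: (1×0.0680)² = 0.00462
Total = 0.0110. Share from C = 0.00462/0.0110 = 0.419.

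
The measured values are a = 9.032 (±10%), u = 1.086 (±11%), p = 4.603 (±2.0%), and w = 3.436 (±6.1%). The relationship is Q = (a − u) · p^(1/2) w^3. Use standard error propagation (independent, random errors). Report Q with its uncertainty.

Let h = a − u = 7.946. δh = √(δa² + δu²) = √(0.816 + 0.0143) = 0.911, so δh/h = 0.115.
Q is then a monomial in h, p, w:
δQ/Q = √((δh/h)² + (½·δp/p)² + (3·δw/w)²) = √(0.0131 + 0.000100 + 0.0335) = 0.216
Q = 691.6, so δQ = 0.216 × 691.6 = 150.

691.6 ± 150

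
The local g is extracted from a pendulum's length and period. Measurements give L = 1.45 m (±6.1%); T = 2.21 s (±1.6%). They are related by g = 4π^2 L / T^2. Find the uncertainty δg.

Relative error in a monomial: (δg/g)² = Σ (nᵢ · δxᵢ/xᵢ)².
  (1·δL/L)² = (1×0.0610)² = 0.00372;  (-2·δT/T)² = (-2×0.0160)² = 0.00102
δg/g = √(0.00475) = 0.0689
g = 11.7 m/s^2, so δg = 0.0689 × 11.7 = 0.807 m/s^2.

0.807 m/s^2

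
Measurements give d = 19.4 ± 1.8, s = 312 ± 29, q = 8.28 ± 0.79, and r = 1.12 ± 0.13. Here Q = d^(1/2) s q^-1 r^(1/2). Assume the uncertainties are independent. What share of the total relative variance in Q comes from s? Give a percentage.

(δQ/Q)² = (½·δd/d)² + (1·δs/s)² + (-1·δq/q)² + (½·δr/r)²
  d term: (0.5×0.0928)² = 0.00215
  s term: (1×0.0929)² = 0.00864
  q term: (-1×0.0954)² = 0.00910
  r term: (0.5×0.116)² = 0.00337
Total = 0.0233. Share from s = 0.00864/0.0233 = 0.371.

37.1%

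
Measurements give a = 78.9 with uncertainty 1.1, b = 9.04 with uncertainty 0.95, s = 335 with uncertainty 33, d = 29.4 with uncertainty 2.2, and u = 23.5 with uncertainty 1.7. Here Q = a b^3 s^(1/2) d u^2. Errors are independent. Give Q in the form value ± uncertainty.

(1.73 ± 0.621) × 10^10

Each factor contributes (exponent × relative error)² to (δQ/Q)²:
  (1·δa/a)² = (1×0.0139)² = 0.000194;  (3·δb/b)² = (3×0.105)² = 0.0994;  (½·δs/s)² = (0.5×0.0985)² = 0.00243;  (1·δd/d)² = (1×0.0748)² = 0.00560;  (2·δu/u)² = (2×0.0723)² = 0.0209
δQ/Q = √(0.129) = 0.359
Q = 1.73e+10, so δQ = 0.359 × 1.73e+10 = 6.21e+09.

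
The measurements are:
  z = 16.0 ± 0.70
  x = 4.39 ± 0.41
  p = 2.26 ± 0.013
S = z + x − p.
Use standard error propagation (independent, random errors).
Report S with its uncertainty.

18.1 ± 0.811

Sums and differences: (δS)² = Σ (cᵢ δxᵢ)².
  (δz)² = 0.490;  (δx)² = 0.168;  (δp)² = 0.000169
δS = √(0.658) = 0.811
S = 18.1.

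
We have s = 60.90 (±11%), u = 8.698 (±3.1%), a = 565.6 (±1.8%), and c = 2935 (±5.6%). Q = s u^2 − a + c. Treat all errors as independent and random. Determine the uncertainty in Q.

Let p = s·u^2 = 4607. δp/p = √((1·δs/s)² + (2·δu/u)²) = √(0.0121 + 0.00384) = 0.126, so δp = 582.
Q = p − a + c: δQ = √(δp² + δa² + δc²) = √(3.38e+05 + 104 + 27000) = 605

605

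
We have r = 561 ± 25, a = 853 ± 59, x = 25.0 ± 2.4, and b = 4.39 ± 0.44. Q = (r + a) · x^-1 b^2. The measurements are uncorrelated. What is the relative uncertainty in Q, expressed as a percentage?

Let u = r + a = 1410. δu = √(δr² + δa²) = √(625 + 3480) = 64.1, so δu/u = 0.0453.
Q is then a monomial in u, x, b:
δQ/Q = √((δu/u)² + (-1·δx/x)² + (2·δb/b)²) = √(0.00205 + 0.00922 + 0.0402) = 0.227

22.7%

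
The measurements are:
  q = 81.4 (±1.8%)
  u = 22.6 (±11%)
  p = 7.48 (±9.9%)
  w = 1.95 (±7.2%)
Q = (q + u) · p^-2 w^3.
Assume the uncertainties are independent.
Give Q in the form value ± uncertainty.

Let h = q + u = 104. δh = √(δq² + δu²) = √(2.15 + 6.18) = 2.89, so δh/h = 0.0277.
Q is then a monomial in h, p, w:
δQ/Q = √((δh/h)² + (-2·δp/p)² + (3·δw/w)²) = √(0.000770 + 0.0392 + 0.0467) = 0.294
Q = 13.8, so δQ = 0.294 × 13.8 = 4.06.

13.8 ± 4.06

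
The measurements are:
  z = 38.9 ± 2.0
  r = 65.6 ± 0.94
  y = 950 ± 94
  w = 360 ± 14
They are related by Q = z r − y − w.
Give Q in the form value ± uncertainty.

1240 ± 166

Let p = z·r = 2550. δp/p = √((1·δz/z)² + (1·δr/r)²) = √(0.00264 + 0.000205) = 0.0534, so δp = 136.
Q = p − y − w: δQ = √(δp² + δy² + δw²) = √(18600 + 8840 + 196) = 166
Q = 1240.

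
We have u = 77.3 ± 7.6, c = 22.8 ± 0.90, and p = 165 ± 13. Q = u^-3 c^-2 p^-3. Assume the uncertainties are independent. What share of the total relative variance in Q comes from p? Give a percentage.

(δQ/Q)² = (-3·δu/u)² + (-2·δc/c)² + (-3·δp/p)²
  u term: (-3×0.0983)² = 0.0870
  c term: (-2×0.0395)² = 0.00623
  p term: (-3×0.0788)² = 0.0559
Total = 0.149. Share from p = 0.0559/0.149 = 0.375.

37.5%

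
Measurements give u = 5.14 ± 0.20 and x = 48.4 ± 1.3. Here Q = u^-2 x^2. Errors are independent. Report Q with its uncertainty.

88.7 ± 8.38

Relative error in a monomial: (δQ/Q)² = Σ (nᵢ · δxᵢ/xᵢ)².
  (-2·δu/u)² = (-2×0.0389)² = 0.00606;  (2·δx/x)² = (2×0.0269)² = 0.00289
δQ/Q = √(0.00894) = 0.0946
Q = 88.7, so δQ = 0.0946 × 88.7 = 8.38.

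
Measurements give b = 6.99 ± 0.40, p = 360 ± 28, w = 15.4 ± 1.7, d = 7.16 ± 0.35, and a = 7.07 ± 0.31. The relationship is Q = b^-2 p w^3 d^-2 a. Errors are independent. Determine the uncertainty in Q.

Since Q is a product/quotient, work with relative uncertainties:
  (-2·δb/b)² = (-2×0.0572)² = 0.0131;  (1·δp/p)² = (1×0.0778)² = 0.00605;  (3·δw/w)² = (3×0.110)² = 0.110;  (-2·δd/d)² = (-2×0.0489)² = 0.00956;  (1·δa/a)² = (1×0.0438)² = 0.00192
δQ/Q = √(0.140) = 0.375
Q = 3710, so δQ = 0.375 × 3710 = 1390.

1390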